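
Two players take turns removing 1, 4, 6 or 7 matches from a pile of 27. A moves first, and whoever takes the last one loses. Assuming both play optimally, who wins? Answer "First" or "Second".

Second

Mark each pile size as W (mover wins) or L (mover loses):
i:   0  1  2  3  4  5  6  7  8  9 10 11 12 13 14 15 16 17 18 19 20 21 22 23 24 25 26 27
     W  L  W  L  W  W  L  W  W  W  W  L  W  W  L  W  L  W  W  L  W  W  W  W  L  W  W  L
Position 27 is L, so the second player wins.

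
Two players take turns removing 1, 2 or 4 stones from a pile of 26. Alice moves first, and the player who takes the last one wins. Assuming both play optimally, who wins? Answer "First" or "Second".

Mark each pile size as W (mover wins) or L (mover loses):
i:   0  1  2  3  4  5  6  7  8  9 10 11 12 13 14 15 16 17 18 19 20 21 22 23 24 25 26
     L  W  W  L  W  W  L  W  W  L  W  W  L  W  W  L  W  W  L  W  W  L  W  W  L  W  W
Position 26 is W, so the first player wins.

First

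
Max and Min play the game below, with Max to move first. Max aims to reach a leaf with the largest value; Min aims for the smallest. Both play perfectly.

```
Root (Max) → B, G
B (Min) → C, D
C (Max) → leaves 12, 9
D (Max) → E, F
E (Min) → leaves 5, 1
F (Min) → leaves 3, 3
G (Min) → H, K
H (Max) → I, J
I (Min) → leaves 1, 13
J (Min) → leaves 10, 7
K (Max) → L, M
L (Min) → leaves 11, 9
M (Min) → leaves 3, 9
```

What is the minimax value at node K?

9

L: min(11, 9) = 9
M: min(3, 9) = 3
K: max(9, 3) = 9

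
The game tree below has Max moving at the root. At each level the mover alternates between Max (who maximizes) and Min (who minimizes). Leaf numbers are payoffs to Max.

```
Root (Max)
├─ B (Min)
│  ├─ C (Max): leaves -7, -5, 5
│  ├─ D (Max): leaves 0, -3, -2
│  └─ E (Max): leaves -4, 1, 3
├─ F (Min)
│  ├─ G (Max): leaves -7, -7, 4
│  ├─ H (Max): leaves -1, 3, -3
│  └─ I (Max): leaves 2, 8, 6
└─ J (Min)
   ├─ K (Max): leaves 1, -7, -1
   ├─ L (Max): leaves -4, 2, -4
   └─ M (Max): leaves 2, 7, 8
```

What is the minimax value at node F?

G: max(-7, -7, 4) = 4
H: max(-1, 3, -3) = 3
I: max(2, 8, 6) = 8
F: min(4, 3, 8) = 3

3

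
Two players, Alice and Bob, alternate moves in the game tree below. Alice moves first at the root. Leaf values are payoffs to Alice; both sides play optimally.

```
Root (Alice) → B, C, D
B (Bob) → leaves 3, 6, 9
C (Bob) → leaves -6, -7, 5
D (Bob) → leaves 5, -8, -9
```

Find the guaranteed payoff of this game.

3

B (Bob): min(3, 6, 9) = 3
C (Bob): min(-6, -7, 5) = -7
D (Bob): min(5, -8, -9) = -9
Root (Alice): max(3, -7, -9) = 3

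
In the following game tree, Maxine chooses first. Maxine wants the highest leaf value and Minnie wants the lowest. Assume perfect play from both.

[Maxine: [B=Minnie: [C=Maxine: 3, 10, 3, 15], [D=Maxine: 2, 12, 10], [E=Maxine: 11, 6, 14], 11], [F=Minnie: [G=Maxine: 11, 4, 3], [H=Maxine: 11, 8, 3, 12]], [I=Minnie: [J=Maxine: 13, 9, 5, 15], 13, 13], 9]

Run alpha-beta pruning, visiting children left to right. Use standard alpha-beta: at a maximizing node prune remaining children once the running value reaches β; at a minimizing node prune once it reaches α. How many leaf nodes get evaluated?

21

C [α=-∞,β=+∞]: v=15
D [α=-∞,β=15]: v=12
E [α=-∞,β=12]: v=14
B [α=-∞,β=+∞]: v=11
G [α=11,β=+∞]: v=11
F [α=11,β=+∞]: v=11 after child 1 ≤ α → α-cutoff, skip 1
J [α=11,β=+∞]: v=15
I [α=11,β=+∞]: v=13
Root [α=-∞,β=+∞]: v=13
Leaves evaluated: 21 of 25.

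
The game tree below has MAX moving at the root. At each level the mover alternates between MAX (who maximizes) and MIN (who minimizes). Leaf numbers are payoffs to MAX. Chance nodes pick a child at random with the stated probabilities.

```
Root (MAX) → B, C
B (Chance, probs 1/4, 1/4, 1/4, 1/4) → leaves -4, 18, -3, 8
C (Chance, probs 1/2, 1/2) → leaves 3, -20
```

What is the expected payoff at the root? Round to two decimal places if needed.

4.75

B (Chance): 1/4·-4 + 1/4·18 + 1/4·-3 + 1/4·8 = 4.75
C (Chance): 1/2·3 + 1/2·-20 = -8.5
Root (MAX): max(4.75, -8.5) = 4.75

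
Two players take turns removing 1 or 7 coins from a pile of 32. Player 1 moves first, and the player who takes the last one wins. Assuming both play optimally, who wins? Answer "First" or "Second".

Second

Compute winning (W) and losing (L) positions by backward induction:
i:   0  1  2  3  4  5  6  7  8  9 10 11 12 13 14 15 16 17 18 19 20 21 22 23 24 25 26 27 28 29 30 31 32
     L  W  L  W  L  W  L  W  L  W  L  W  L  W  L  W  L  W  L  W  L  W  L  W  L  W  L  W  L  W  L  W  L
Position 32 is L, so the second player wins.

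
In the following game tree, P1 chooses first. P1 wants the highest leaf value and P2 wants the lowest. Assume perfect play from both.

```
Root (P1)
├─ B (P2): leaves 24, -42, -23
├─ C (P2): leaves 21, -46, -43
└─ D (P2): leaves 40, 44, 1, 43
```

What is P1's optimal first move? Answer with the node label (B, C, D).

D

B (P2): min(24, -42, -23) = -42
C (P2): min(21, -46, -43) = -46
D (P2): min(40, 44, 1, 43) = 1
Root (P1): max(-42, -46, 1) = 1
P1 picks the child with the highest value: D (value 1).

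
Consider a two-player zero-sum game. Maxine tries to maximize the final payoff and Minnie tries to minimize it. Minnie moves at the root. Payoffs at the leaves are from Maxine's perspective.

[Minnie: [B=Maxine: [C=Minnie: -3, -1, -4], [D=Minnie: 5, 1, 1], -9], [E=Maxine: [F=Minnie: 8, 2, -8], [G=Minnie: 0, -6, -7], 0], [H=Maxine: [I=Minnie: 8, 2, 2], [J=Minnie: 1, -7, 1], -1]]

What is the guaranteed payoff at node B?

C: min(-3, -1, -4) = -4
D: min(5, 1, 1) = 1
B: max(-4, 1, -9) = 1

1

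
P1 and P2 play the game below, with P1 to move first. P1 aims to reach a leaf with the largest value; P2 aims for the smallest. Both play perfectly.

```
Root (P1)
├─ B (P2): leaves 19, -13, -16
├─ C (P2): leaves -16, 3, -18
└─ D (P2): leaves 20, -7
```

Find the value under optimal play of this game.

-7

B (P2): min(19, -13, -16) = -16
C (P2): min(-16, 3, -18) = -18
D (P2): min(20, -7) = -7
Root (P1): max(-16, -18, -7) = -7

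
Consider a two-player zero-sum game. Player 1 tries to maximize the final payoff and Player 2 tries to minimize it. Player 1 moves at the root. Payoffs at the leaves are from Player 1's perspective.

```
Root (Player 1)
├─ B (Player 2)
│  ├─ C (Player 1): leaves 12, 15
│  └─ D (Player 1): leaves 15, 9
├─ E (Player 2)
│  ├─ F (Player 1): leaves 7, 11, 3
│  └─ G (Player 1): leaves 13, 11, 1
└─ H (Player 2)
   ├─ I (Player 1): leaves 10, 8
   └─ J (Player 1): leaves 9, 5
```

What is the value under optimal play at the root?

C (Player 1): max(12, 15) = 15
D (Player 1): max(15, 9) = 15
B (Player 2): min(15, 15) = 15
F (Player 1): max(7, 11, 3) = 11
G (Player 1): max(13, 11, 1) = 13
E (Player 2): min(11, 13) = 11
I (Player 1): max(10, 8) = 10
J (Player 1): max(9, 5) = 9
H (Player 2): min(10, 9) = 9
Root (Player 1): max(15, 11, 9) = 15

15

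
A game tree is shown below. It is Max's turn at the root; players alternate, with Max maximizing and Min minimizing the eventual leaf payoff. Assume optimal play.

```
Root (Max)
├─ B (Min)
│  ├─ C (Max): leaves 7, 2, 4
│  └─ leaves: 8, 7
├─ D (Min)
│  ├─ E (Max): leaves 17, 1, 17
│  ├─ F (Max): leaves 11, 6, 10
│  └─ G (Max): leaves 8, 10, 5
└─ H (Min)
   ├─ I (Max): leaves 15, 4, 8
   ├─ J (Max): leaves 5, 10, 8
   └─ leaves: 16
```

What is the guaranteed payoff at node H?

I: max(15, 4, 8) = 15
J: max(5, 10, 8) = 10
H: min(15, 10, 16) = 10

10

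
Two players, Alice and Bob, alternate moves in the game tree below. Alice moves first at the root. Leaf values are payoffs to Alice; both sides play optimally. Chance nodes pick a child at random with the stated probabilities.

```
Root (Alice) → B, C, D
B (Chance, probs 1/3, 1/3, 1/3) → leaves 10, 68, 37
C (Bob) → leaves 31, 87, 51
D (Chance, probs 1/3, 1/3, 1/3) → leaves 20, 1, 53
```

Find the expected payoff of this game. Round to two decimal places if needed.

38.33

B (Chance): 1/3·10 + 1/3·68 + 1/3·37 = 38.33
C (Bob): min(31, 87, 51) = 31
D (Chance): 1/3·20 + 1/3·1 + 1/3·53 = 24.67
Root (Alice): max(38.33, 31, 24.67) = 38.33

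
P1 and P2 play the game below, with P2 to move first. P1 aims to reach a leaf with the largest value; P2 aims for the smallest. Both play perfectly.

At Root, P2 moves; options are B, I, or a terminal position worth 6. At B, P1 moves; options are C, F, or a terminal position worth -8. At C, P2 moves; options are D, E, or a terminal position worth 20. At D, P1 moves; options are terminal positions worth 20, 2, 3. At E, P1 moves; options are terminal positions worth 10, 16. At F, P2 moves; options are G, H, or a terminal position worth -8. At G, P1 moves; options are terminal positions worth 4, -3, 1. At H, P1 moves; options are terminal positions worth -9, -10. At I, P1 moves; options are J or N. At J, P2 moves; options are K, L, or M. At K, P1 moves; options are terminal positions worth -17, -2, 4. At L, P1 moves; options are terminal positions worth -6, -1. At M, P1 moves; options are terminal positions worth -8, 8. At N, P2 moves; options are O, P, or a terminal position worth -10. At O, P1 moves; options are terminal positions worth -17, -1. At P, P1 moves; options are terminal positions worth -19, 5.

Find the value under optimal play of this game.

-1

D (P1): max(20, 2, 3) = 20
E (P1): max(10, 16) = 16
C (P2): min(20, 16, 20) = 16
G (P1): max(4, -3, 1) = 4
H (P1): max(-9, -10) = -9
F (P2): min(4, -9, -8) = -9
B (P1): max(16, -9, -8) = 16
K (P1): max(-17, -2, 4) = 4
L (P1): max(-6, -1) = -1
M (P1): max(-8, 8) = 8
J (P2): min(4, -1, 8) = -1
O (P1): max(-17, -1) = -1
P (P1): max(-19, 5) = 5
N (P2): min(-1, 5, -10) = -10
I (P1): max(-1, -10) = -1
Root (P2): min(16, -1, 6) = -1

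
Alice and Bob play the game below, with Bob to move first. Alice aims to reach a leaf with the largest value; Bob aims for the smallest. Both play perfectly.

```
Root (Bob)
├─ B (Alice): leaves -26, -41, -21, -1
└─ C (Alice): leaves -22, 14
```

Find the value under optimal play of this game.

B (Alice): max(-26, -41, -21, -1) = -1
C (Alice): max(-22, 14) = 14
Root (Bob): min(-1, 14) = -1

-1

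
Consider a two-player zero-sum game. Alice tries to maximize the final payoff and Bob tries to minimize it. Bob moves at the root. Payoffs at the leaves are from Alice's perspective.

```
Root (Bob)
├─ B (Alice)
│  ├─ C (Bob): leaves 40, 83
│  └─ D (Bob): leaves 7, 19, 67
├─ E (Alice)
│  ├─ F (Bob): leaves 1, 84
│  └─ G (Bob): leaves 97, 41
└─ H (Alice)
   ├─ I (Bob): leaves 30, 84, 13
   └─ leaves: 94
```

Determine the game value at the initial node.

C (Bob): min(40, 83) = 40
D (Bob): min(7, 19, 67) = 7
B (Alice): max(40, 7) = 40
F (Bob): min(1, 84) = 1
G (Bob): min(97, 41) = 41
E (Alice): max(1, 41) = 41
I (Bob): min(30, 84, 13) = 13
H (Alice): max(13, 94) = 94
Root (Bob): min(40, 41, 94) = 40

40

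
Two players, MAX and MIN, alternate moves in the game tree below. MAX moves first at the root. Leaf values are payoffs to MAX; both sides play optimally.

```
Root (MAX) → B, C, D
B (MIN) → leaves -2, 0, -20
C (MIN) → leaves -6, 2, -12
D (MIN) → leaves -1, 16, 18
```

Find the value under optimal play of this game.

-1

B (MIN): min(-2, 0, -20) = -20
C (MIN): min(-6, 2, -12) = -12
D (MIN): min(-1, 16, 18) = -1
Root (MAX): max(-20, -12, -1) = -1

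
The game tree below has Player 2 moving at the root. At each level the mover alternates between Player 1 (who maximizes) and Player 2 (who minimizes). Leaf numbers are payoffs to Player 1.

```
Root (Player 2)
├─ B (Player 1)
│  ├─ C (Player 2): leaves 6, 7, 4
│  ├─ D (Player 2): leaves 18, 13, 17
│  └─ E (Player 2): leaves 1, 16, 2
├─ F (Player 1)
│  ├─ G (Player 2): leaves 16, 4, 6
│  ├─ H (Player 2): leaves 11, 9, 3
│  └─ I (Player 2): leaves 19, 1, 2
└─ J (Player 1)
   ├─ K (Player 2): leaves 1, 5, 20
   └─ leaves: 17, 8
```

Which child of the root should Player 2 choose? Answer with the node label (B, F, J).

F

C (Player 2): min(6, 7, 4) = 4
D (Player 2): min(18, 13, 17) = 13
E (Player 2): min(1, 16, 2) = 1
B (Player 1): max(4, 13, 1) = 13
G (Player 2): min(16, 4, 6) = 4
H (Player 2): min(11, 9, 3) = 3
I (Player 2): min(19, 1, 2) = 1
F (Player 1): max(4, 3, 1) = 4
K (Player 2): min(1, 5, 20) = 1
J (Player 1): max(1, 17, 8) = 17
Root (Player 2): min(13, 4, 17) = 4
Player 2 picks the child with the lowest value: F (value 4).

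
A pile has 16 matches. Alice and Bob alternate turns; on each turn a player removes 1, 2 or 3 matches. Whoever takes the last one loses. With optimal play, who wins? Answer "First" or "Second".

First

W/L table (W = player to move can force a win):
i:   0  1  2  3  4  5  6  7  8  9 10 11 12 13 14 15 16
     W  L  W  W  W  L  W  W  W  L  W  W  W  L  W  W  W
Position 16 is W, so the first player wins.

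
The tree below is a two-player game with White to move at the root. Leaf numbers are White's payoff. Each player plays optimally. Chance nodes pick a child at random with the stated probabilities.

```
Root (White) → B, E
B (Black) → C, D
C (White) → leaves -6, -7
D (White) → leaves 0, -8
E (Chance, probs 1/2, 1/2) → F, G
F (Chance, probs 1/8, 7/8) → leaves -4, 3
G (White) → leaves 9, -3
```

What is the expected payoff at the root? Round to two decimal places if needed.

C (White): max(-6, -7) = -6
D (White): max(0, -8) = 0
B (Black): min(-6, 0) = -6
F (Chance): 1/8·-4 + 7/8·3 = 2.12
G (White): max(9, -3) = 9
E (Chance): 1/2·2.12 + 1/2·9 = 5.56
Root (White): max(-6, 5.56) = 5.56

5.56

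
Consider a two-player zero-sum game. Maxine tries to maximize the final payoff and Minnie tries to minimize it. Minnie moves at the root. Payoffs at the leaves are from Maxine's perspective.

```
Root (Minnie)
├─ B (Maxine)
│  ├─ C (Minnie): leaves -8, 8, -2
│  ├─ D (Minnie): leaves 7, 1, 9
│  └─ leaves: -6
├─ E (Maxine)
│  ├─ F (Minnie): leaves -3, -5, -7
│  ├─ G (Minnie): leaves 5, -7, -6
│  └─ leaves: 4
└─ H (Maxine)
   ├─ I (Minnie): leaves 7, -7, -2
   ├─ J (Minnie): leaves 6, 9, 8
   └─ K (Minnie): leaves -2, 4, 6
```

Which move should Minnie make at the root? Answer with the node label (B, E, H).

B

C (Minnie): min(-8, 8, -2) = -8
D (Minnie): min(7, 1, 9) = 1
B (Maxine): max(-8, 1, -6) = 1
F (Minnie): min(-3, -5, -7) = -7
G (Minnie): min(5, -7, -6) = -7
E (Maxine): max(-7, -7, 4) = 4
I (Minnie): min(7, -7, -2) = -7
J (Minnie): min(6, 9, 8) = 6
K (Minnie): min(-2, 4, 6) = -2
H (Maxine): max(-7, 6, -2) = 6
Root (Minnie): min(1, 4, 6) = 1
Minnie picks the child with the lowest value: B (value 1).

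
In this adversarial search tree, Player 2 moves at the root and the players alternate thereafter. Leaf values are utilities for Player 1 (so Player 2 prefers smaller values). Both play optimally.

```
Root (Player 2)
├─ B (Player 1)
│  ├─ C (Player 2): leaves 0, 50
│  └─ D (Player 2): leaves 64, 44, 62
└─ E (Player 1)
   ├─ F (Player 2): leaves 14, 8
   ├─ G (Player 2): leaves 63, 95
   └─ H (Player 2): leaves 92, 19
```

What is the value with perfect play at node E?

63

F: min(14, 8) = 8
G: min(63, 95) = 63
H: min(92, 19) = 19
E: max(8, 63, 19) = 63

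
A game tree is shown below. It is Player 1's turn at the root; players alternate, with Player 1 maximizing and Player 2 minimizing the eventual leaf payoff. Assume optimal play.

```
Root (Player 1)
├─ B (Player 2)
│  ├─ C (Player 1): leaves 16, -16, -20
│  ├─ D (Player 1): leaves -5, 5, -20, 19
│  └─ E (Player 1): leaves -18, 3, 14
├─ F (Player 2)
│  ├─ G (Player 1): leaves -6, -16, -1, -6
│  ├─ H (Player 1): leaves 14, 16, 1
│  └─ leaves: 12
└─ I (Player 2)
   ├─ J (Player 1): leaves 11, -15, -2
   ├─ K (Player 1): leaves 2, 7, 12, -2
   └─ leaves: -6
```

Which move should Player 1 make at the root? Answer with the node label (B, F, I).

C (Player 1): max(16, -16, -20) = 16
D (Player 1): max(-5, 5, -20, 19) = 19
E (Player 1): max(-18, 3, 14) = 14
B (Player 2): min(16, 19, 14) = 14
G (Player 1): max(-6, -16, -1, -6) = -1
H (Player 1): max(14, 16, 1) = 16
F (Player 2): min(-1, 16, 12) = -1
J (Player 1): max(11, -15, -2) = 11
K (Player 1): max(2, 7, 12, -2) = 12
I (Player 2): min(11, 12, -6) = -6
Root (Player 1): max(14, -1, -6) = 14
Player 1 picks the child with the highest value: B (value 14).

B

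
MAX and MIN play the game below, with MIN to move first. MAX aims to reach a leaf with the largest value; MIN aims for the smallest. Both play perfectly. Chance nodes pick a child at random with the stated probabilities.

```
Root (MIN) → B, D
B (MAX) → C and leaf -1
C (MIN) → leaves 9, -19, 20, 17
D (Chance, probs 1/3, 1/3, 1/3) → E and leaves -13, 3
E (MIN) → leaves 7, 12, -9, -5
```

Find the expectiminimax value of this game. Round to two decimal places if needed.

-6.33

C (MIN): min(9, -19, 20, 17) = -19
B (MAX): max(-19, -1) = -1
E (MIN): min(7, 12, -9, -5) = -9
D (Chance): 1/3·-9 + 1/3·-13 + 1/3·3 = -6.33
Root (MIN): min(-1, -6.33) = -6.33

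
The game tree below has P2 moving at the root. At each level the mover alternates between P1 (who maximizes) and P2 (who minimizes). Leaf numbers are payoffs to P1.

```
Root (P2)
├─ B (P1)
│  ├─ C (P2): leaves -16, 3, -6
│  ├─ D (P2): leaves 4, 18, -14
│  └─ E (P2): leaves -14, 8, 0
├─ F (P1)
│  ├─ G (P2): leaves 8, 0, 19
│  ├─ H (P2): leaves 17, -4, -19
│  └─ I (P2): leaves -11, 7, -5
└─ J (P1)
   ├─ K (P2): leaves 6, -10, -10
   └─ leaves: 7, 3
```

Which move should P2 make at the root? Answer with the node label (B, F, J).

C (P2): min(-16, 3, -6) = -16
D (P2): min(4, 18, -14) = -14
E (P2): min(-14, 8, 0) = -14
B (P1): max(-16, -14, -14) = -14
G (P2): min(8, 0, 19) = 0
H (P2): min(17, -4, -19) = -19
I (P2): min(-11, 7, -5) = -11
F (P1): max(0, -19, -11) = 0
K (P2): min(6, -10, -10) = -10
J (P1): max(-10, 7, 3) = 7
Root (P2): min(-14, 0, 7) = -14
P2 picks the child with the lowest value: B (value -14).

B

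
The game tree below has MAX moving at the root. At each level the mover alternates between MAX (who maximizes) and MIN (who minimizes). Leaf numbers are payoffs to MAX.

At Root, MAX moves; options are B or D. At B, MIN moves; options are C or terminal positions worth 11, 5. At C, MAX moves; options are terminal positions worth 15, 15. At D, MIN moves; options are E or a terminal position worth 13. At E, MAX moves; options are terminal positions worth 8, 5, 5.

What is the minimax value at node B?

C: max(15, 15) = 15
B: min(15, 11, 5) = 5

5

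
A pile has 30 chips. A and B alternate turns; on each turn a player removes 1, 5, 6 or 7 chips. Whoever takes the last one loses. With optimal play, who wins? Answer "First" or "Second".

First

i:   0  1  2  3  4  5  6  7  8  9 10 11 12 13 14 15 16 17 18 19 20 21 22 23 24 25 26 27 28 29 30
     W  L  W  L  W  L  W  W  W  W  W  W  W  L  W  L  W  L  W  W  W  W  W  W  W  L  W  L  W  L  W
Position 30 is W, so the first player wins.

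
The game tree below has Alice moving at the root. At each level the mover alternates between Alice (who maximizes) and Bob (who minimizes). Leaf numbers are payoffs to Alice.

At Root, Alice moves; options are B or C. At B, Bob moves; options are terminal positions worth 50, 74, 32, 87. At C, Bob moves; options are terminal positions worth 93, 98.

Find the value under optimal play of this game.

B (Bob): min(50, 74, 32, 87) = 32
C (Bob): min(93, 98) = 93
Root (Alice): max(32, 93) = 93

93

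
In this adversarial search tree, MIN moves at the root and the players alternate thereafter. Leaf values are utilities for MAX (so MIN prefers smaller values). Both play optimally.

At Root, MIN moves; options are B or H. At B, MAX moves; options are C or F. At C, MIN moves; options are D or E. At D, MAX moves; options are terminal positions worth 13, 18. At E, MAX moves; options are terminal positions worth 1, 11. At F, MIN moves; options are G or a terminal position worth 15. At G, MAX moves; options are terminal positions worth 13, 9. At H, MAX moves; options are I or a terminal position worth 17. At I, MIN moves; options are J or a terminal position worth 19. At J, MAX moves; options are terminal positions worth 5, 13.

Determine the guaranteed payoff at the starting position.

D (MAX): max(13, 18) = 18
E (MAX): max(1, 11) = 11
C (MIN): min(18, 11) = 11
G (MAX): max(13, 9) = 13
F (MIN): min(13, 15) = 13
B (MAX): max(11, 13) = 13
J (MAX): max(5, 13) = 13
I (MIN): min(13, 19) = 13
H (MAX): max(13, 17) = 17
Root (MIN): min(13, 17) = 13

13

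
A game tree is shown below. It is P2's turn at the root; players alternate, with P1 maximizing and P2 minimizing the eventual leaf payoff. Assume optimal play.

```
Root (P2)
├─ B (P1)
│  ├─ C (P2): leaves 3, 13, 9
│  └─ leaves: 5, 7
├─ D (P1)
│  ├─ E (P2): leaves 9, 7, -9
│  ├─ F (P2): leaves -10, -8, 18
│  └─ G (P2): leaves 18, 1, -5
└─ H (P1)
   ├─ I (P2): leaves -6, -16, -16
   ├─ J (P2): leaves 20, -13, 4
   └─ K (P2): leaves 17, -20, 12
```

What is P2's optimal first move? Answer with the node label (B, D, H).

C (P2): min(3, 13, 9) = 3
B (P1): max(3, 5, 7) = 7
E (P2): min(9, 7, -9) = -9
F (P2): min(-10, -8, 18) = -10
G (P2): min(18, 1, -5) = -5
D (P1): max(-9, -10, -5) = -5
I (P2): min(-6, -16, -16) = -16
J (P2): min(20, -13, 4) = -13
K (P2): min(17, -20, 12) = -20
H (P1): max(-16, -13, -20) = -13
Root (P2): min(7, -5, -13) = -13
P2 picks the child with the lowest value: H (value -13).

H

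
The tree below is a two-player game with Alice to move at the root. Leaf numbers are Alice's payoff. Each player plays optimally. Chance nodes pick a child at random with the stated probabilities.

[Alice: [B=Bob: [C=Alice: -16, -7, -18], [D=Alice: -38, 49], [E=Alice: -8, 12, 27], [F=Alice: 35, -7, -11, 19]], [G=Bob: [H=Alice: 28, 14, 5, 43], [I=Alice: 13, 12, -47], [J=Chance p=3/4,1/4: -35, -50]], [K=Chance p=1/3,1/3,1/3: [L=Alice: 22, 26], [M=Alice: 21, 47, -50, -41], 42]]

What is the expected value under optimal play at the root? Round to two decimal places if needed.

C (Alice): max(-16, -7, -18) = -7
D (Alice): max(-38, 49) = 49
E (Alice): max(-8, 12, 27) = 27
F (Alice): max(35, -7, -11, 19) = 35
B (Bob): min(-7, 49, 27, 35) = -7
H (Alice): max(28, 14, 5, 43) = 43
I (Alice): max(13, 12, -47) = 13
J (Chance): 3/4·-35 + 1/4·-50 = -38.75
G (Bob): min(43, 13, -38.75) = -38.75
L (Alice): max(22, 26) = 26
M (Alice): max(21, 47, -50, -41) = 47
K (Chance): 1/3·26 + 1/3·47 + 1/3·42 = 38.33
Root (Alice): max(-7, -38.75, 38.33) = 38.33

38.33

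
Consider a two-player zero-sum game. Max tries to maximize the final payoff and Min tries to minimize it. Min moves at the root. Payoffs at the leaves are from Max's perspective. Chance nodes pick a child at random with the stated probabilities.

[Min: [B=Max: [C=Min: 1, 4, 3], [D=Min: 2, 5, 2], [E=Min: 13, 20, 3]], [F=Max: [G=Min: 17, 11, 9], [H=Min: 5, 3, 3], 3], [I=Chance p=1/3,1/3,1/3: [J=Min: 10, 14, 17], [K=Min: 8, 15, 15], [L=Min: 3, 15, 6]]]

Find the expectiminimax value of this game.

C (Min): min(1, 4, 3) = 1
D (Min): min(2, 5, 2) = 2
E (Min): min(13, 20, 3) = 3
B (Max): max(1, 2, 3) = 3
G (Min): min(17, 11, 9) = 9
H (Min): min(5, 3, 3) = 3
F (Max): max(9, 3, 3) = 9
J (Min): min(10, 14, 17) = 10
K (Min): min(8, 15, 15) = 8
L (Min): min(3, 15, 6) = 3
I (Chance): 1/3·10 + 1/3·8 + 1/3·3 = 7
Root (Min): min(3, 9, 7) = 3

3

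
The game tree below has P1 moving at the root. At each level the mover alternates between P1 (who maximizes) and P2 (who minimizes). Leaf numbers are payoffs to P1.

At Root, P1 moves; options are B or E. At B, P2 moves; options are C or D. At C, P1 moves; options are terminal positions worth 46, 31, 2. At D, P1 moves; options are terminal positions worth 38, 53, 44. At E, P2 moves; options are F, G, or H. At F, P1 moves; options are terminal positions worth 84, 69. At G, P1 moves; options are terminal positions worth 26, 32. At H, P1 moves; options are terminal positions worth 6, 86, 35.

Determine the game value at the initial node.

C (P1): max(46, 31, 2) = 46
D (P1): max(38, 53, 44) = 53
B (P2): min(46, 53) = 46
F (P1): max(84, 69) = 84
G (P1): max(26, 32) = 32
H (P1): max(6, 86, 35) = 86
E (P2): min(84, 32, 86) = 32
Root (P1): max(46, 32) = 46

46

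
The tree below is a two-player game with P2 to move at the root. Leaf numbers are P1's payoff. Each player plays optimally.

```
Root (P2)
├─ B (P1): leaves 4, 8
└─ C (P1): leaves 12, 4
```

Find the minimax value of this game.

B (P1): max(4, 8) = 8
C (P1): max(12, 4) = 12
Root (P2): min(8, 12) = 8

8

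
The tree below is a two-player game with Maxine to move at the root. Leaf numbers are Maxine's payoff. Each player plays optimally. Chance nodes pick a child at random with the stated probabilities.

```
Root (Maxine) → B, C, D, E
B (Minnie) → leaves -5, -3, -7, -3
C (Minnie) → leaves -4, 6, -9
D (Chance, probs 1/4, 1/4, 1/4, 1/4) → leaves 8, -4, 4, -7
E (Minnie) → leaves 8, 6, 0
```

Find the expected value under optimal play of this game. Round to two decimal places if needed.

B (Minnie): min(-5, -3, -7, -3) = -7
C (Minnie): min(-4, 6, -9) = -9
D (Chance): 1/4·8 + 1/4·-4 + 1/4·4 + 1/4·-7 = 0.25
E (Minnie): min(8, 6, 0) = 0
Root (Maxine): max(-7, -9, 0.25, 0) = 0.25

0.25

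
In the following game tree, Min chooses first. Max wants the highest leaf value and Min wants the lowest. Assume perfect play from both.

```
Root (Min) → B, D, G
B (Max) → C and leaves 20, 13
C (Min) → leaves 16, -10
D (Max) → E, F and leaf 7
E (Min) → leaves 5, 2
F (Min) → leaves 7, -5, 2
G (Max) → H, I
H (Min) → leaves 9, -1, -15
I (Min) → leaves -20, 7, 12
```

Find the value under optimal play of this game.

C (Min): min(16, -10) = -10
B (Max): max(-10, 20, 13) = 20
E (Min): min(5, 2) = 2
F (Min): min(7, -5, 2) = -5
D (Max): max(2, -5, 7) = 7
H (Min): min(9, -1, -15) = -15
I (Min): min(-20, 7, 12) = -20
G (Max): max(-15, -20) = -15
Root (Min): min(20, 7, -15) = -15

-15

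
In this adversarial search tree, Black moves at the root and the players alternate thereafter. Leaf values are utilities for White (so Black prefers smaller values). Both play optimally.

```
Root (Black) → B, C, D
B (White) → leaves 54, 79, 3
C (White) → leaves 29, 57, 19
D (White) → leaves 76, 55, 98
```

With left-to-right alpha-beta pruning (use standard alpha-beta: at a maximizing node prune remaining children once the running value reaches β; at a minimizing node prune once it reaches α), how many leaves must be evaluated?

B [α=-∞,β=+∞]: v=79
C [α=-∞,β=79]: v=57
D [α=-∞,β=57]: v=76 after child 1 ≥ β → β-cutoff, skip 2
Root [α=-∞,β=+∞]: v=57
Leaves evaluated: 7 of 9.

7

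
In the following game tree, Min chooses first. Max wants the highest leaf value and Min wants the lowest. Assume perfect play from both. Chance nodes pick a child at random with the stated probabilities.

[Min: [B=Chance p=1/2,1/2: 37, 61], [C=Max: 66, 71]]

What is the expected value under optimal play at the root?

49

B (Chance): 1/2·37 + 1/2·61 = 49
C (Max): max(66, 71) = 71
Root (Min): min(49, 71) = 49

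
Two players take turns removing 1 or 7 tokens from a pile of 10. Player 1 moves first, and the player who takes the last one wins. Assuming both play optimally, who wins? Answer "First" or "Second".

Second

W/L table (W = player to move can force a win):
i:   0  1  2  3  4  5  6  7  8  9 10
     L  W  L  W  L  W  L  W  L  W  L
Position 10 is L, so the second player wins.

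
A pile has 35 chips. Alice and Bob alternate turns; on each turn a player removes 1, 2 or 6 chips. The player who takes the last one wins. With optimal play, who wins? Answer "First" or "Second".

Second

i:   0  1  2  3  4  5  6  7  8  9 10 11 12 13 14 15 16 17 18 19 20 21 22 23 24 25 26 27 28 29 30 31 32 33 34 35
     L  W  W  L  W  W  W  L  W  W  L  W  W  W  L  W  W  L  W  W  W  L  W  W  L  W  W  W  L  W  W  L  W  W  W  L
Position 35 is L, so the second player wins.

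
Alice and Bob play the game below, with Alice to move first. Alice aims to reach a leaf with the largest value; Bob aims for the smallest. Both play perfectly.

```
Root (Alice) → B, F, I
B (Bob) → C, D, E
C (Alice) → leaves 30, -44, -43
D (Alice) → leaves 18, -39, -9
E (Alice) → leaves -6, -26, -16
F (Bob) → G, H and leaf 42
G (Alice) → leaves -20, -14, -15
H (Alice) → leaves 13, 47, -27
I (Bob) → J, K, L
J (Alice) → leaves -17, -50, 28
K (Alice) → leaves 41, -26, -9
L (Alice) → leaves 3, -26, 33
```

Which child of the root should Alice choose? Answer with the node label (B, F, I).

I

C (Alice): max(30, -44, -43) = 30
D (Alice): max(18, -39, -9) = 18
E (Alice): max(-6, -26, -16) = -6
B (Bob): min(30, 18, -6) = -6
G (Alice): max(-20, -14, -15) = -14
H (Alice): max(13, 47, -27) = 47
F (Bob): min(-14, 47, 42) = -14
J (Alice): max(-17, -50, 28) = 28
K (Alice): max(41, -26, -9) = 41
L (Alice): max(3, -26, 33) = 33
I (Bob): min(28, 41, 33) = 28
Root (Alice): max(-6, -14, 28) = 28
Alice picks the child with the highest value: I (value 28).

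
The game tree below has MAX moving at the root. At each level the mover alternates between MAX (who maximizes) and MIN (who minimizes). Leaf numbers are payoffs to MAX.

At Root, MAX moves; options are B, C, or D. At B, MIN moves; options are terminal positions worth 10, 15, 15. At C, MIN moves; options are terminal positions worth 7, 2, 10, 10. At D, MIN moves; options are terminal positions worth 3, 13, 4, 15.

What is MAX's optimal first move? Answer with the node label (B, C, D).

B

B (MIN): min(10, 15, 15) = 10
C (MIN): min(7, 2, 10, 10) = 2
D (MIN): min(3, 13, 4, 15) = 3
Root (MAX): max(10, 2, 3) = 10
MAX picks the child with the highest value: B (value 10).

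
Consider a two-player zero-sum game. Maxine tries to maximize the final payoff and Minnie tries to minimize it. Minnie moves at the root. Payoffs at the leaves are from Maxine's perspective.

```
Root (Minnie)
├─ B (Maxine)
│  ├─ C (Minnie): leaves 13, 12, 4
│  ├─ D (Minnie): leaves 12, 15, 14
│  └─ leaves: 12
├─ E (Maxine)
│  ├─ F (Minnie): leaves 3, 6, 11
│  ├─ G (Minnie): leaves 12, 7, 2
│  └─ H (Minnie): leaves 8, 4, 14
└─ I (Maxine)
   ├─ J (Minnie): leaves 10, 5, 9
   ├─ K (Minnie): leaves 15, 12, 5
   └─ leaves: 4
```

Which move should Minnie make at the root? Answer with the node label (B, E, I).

E

C (Minnie): min(13, 12, 4) = 4
D (Minnie): min(12, 15, 14) = 12
B (Maxine): max(4, 12, 12) = 12
F (Minnie): min(3, 6, 11) = 3
G (Minnie): min(12, 7, 2) = 2
H (Minnie): min(8, 4, 14) = 4
E (Maxine): max(3, 2, 4) = 4
J (Minnie): min(10, 5, 9) = 5
K (Minnie): min(15, 12, 5) = 5
I (Maxine): max(5, 5, 4) = 5
Root (Minnie): min(12, 4, 5) = 4
Minnie picks the child with the lowest value: E (value 4).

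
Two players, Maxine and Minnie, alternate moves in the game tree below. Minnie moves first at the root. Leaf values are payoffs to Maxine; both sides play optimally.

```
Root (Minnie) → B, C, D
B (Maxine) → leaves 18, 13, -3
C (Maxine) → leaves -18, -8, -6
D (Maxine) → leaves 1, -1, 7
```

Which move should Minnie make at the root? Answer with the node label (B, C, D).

C

B (Maxine): max(18, 13, -3) = 18
C (Maxine): max(-18, -8, -6) = -6
D (Maxine): max(1, -1, 7) = 7
Root (Minnie): min(18, -6, 7) = -6
Minnie picks the child with the lowest value: C (value -6).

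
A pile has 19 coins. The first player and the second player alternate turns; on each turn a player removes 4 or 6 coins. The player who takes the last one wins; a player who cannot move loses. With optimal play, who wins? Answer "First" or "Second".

First

Mark each pile size as W (mover wins) or L (mover loses):
i:   0  1  2  3  4  5  6  7  8  9 10 11 12 13 14 15 16 17 18 19
     L  L  L  L  W  W  W  W  W  W  L  L  L  L  W  W  W  W  W  W
Position 19 is W, so the first player wins.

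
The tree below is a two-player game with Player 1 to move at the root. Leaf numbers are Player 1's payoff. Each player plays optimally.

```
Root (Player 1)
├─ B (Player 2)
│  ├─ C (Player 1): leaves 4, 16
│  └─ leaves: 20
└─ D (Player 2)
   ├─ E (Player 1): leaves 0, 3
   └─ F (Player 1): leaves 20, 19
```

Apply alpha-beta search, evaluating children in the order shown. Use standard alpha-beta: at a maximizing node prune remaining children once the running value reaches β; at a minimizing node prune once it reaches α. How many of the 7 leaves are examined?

C [α=-∞,β=+∞]: v=16
B [α=-∞,β=+∞]: v=16
E [α=16,β=+∞]: v=3
D [α=16,β=+∞]: v=3 after child 1 ≤ α → α-cutoff, skip 1
Root [α=-∞,β=+∞]: v=16
Leaves evaluated: 5 of 7.

5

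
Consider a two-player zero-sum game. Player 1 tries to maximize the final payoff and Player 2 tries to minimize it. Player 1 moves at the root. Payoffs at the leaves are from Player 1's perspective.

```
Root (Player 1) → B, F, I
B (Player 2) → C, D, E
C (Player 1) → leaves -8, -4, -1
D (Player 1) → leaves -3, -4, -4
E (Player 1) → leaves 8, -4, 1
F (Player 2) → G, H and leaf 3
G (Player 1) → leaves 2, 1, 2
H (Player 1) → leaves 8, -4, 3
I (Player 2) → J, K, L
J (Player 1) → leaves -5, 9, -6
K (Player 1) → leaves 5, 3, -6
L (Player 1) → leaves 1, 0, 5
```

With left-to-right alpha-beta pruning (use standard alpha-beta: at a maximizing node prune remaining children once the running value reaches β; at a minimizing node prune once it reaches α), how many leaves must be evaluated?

21

C [α=-∞,β=+∞]: v=-1
D [α=-∞,β=-1]: v=-3
E [α=-∞,β=-3]: v=8 after child 1 ≥ β → β-cutoff, skip 2
B [α=-∞,β=+∞]: v=-3
G [α=-3,β=+∞]: v=2
H [α=-3,β=2]: v=8 after child 1 ≥ β → β-cutoff, skip 2
F [α=-3,β=+∞]: v=2
J [α=2,β=+∞]: v=9
K [α=2,β=9]: v=5
L [α=2,β=5]: v=5
I [α=2,β=+∞]: v=5
Root [α=-∞,β=+∞]: v=5
Leaves evaluated: 21 of 25.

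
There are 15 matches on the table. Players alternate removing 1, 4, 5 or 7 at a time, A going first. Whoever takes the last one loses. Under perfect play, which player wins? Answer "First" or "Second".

Mark each pile size as W (mover wins) or L (mover loses):
i:   0  1  2  3  4  5  6  7  8  9 10 11 12 13 14 15
     W  L  W  L  W  W  W  W  W  L  W  L  W  W  W  W
Position 15 is W, so the first player wins.

First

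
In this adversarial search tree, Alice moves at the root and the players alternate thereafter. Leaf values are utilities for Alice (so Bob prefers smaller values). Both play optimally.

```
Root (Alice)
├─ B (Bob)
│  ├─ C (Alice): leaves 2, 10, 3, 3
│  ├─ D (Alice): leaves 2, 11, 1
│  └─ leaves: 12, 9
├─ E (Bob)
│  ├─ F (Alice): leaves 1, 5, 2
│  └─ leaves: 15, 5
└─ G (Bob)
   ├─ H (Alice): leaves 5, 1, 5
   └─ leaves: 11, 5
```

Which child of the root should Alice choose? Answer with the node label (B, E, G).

B

C (Alice): max(2, 10, 3, 3) = 10
D (Alice): max(2, 11, 1) = 11
B (Bob): min(10, 11, 12, 9) = 9
F (Alice): max(1, 5, 2) = 5
E (Bob): min(5, 15, 5) = 5
H (Alice): max(5, 1, 5) = 5
G (Bob): min(5, 11, 5) = 5
Root (Alice): max(9, 5, 5) = 9
Alice picks the child with the highest value: B (value 9).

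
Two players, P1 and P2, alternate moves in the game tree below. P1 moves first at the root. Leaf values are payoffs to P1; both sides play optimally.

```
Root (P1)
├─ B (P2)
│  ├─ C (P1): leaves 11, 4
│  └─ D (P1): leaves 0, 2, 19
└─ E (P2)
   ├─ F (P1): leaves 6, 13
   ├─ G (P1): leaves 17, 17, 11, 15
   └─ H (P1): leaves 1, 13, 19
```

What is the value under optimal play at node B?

C: max(11, 4) = 11
D: max(0, 2, 19) = 19
B: min(11, 19) = 11

11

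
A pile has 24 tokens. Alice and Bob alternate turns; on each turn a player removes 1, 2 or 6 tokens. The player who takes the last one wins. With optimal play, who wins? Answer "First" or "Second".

Second

W/L table (W = player to move can force a win):
i:   0  1  2  3  4  5  6  7  8  9 10 11 12 13 14 15 16 17 18 19 20 21 22 23 24
     L  W  W  L  W  W  W  L  W  W  L  W  W  W  L  W  W  L  W  W  W  L  W  W  L
Position 24 is L, so the second player wins.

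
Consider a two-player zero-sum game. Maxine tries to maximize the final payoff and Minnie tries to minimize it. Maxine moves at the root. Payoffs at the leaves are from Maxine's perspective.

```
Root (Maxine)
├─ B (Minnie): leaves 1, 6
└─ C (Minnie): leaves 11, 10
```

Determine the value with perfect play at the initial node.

B (Minnie): min(1, 6) = 1
C (Minnie): min(11, 10) = 10
Root (Maxine): max(1, 10) = 10

10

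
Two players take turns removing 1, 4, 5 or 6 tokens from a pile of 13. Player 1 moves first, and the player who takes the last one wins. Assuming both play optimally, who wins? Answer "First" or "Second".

First

Compute winning (W) and losing (L) positions by backward induction:
i:   0  1  2  3  4  5  6  7  8  9 10 11 12 13
     L  W  L  W  W  W  W  W  W  L  W  L  W  W
Position 13 is W, so the first player wins.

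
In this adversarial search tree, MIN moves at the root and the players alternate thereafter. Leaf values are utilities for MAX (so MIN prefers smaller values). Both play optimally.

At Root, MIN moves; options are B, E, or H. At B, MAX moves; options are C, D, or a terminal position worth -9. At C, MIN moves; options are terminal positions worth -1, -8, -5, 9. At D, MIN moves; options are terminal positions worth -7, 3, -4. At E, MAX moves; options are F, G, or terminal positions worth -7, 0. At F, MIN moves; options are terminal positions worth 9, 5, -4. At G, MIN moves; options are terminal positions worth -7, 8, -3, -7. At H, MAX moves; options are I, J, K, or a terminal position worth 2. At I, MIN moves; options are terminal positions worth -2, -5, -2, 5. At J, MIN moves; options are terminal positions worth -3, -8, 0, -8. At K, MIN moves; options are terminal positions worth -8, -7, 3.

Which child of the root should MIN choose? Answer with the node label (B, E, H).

B

C (MIN): min(-1, -8, -5, 9) = -8
D (MIN): min(-7, 3, -4) = -7
B (MAX): max(-8, -7, -9) = -7
F (MIN): min(9, 5, -4) = -4
G (MIN): min(-7, 8, -3, -7) = -7
E (MAX): max(-4, -7, -7, 0) = 0
I (MIN): min(-2, -5, -2, 5) = -5
J (MIN): min(-3, -8, 0, -8) = -8
K (MIN): min(-8, -7, 3) = -8
H (MAX): max(-5, -8, -8, 2) = 2
Root (MIN): min(-7, 0, 2) = -7
MIN picks the child with the lowest value: B (value -7).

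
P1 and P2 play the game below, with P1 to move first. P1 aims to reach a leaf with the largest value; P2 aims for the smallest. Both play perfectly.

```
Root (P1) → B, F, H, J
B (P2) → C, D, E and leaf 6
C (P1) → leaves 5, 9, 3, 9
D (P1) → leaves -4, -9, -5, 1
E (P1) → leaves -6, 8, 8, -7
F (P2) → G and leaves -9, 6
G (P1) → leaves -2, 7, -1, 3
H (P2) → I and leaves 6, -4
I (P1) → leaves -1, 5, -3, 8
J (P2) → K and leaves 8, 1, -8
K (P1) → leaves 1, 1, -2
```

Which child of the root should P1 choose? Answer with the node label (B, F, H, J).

B

C (P1): max(5, 9, 3, 9) = 9
D (P1): max(-4, -9, -5, 1) = 1
E (P1): max(-6, 8, 8, -7) = 8
B (P2): min(9, 1, 8, 6) = 1
G (P1): max(-2, 7, -1, 3) = 7
F (P2): min(7, -9, 6) = -9
I (P1): max(-1, 5, -3, 8) = 8
H (P2): min(8, 6, -4) = -4
K (P1): max(1, 1, -2) = 1
J (P2): min(1, 8, 1, -8) = -8
Root (P1): max(1, -9, -4, -8) = 1
P1 picks the child with the highest value: B (value 1).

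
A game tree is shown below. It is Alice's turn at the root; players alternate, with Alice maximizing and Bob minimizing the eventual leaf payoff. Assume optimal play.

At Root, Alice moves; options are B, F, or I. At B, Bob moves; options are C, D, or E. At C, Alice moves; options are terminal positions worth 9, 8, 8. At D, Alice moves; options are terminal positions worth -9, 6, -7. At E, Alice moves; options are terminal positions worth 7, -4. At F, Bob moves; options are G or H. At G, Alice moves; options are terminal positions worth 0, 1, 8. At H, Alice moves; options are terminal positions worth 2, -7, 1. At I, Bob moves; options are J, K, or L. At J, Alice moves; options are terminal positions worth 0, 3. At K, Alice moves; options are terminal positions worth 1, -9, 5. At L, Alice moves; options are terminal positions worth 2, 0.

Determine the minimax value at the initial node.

6

C (Alice): max(9, 8, 8) = 9
D (Alice): max(-9, 6, -7) = 6
E (Alice): max(7, -4) = 7
B (Bob): min(9, 6, 7) = 6
G (Alice): max(0, 1, 8) = 8
H (Alice): max(2, -7, 1) = 2
F (Bob): min(8, 2) = 2
J (Alice): max(0, 3) = 3
K (Alice): max(1, -9, 5) = 5
L (Alice): max(2, 0) = 2
I (Bob): min(3, 5, 2) = 2
Root (Alice): max(6, 2, 2) = 6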